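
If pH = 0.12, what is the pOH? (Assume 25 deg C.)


At 25 deg C, pH + pOH = 14.
pOH = 14 - pH = 14 - 0.12
pOH = 13.88:

13.88


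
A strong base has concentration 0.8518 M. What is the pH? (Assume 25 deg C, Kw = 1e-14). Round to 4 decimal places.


A strong base dissociates completely, so [OH-] equals the given concentration.
pOH = -log10([OH-]) = -log10(0.8518) = 0.069662
pH = 14 - pOH = 14 - 0.069662
pH = 13.930338, rounded to 4 dp:

13.9303


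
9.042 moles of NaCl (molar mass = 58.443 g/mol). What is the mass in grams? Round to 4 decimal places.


mass = n * M
mass = 9.042 * 58.443
mass = 528.441606 g, rounded to 4 dp:

528.4416 g


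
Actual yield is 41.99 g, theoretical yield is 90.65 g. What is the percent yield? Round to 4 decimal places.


% yield = 100 * actual / theoretical
% yield = 100 * 41.99 / 90.65
% yield = 46.32101489 %, rounded to 4 dp:

46.3210 %


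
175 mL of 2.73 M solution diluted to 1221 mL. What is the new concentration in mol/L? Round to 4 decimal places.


Dilution: M1*V1 = M2*V2, solve for M2.
M2 = M1*V1 / V2
M2 = 2.73 * 175 / 1221
M2 = 477.75 / 1221
M2 = 0.39127764 mol/L, rounded to 4 dp:

0.3913 mol/L


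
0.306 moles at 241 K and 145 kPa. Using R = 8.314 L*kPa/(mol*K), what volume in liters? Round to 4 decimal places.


PV = nRT, solve for V = nRT / P.
nRT = 0.306 * 8.314 * 241 = 613.1242
V = 613.1242 / 145
V = 4.22844276 L, rounded to 4 dp:

4.2284 L


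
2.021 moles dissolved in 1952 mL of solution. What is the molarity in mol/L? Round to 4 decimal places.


Convert volume to liters: V_L = V_mL / 1000.
V_L = 1952 / 1000 = 1.952 L
M = n / V_L = 2.021 / 1.952
M = 1.03534836 mol/L, rounded to 4 dp:

1.0353 mol/L


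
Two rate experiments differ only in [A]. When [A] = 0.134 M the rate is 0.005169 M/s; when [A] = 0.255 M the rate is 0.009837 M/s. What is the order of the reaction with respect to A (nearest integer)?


Rate is proportional to [A]^n, so rate2/rate1 = ([A]2/[A]1)^n. Take logs to solve for n.
rate2/rate1 = 0.009837 / 0.005169 = 1.9031
[A]2/[A]1 = 0.255 / 0.134 = 1.903
n = ln(1.9031) / ln(1.903) = 1.0
Nearest integer order:

1


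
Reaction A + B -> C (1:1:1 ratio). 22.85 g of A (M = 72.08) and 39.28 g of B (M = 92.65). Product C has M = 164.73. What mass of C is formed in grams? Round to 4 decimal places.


Find moles of each reactant; the smaller value is the limiting reagent in a 1:1:1 reaction, so moles_C equals moles of the limiter.
n_A = mass_A / M_A = 22.85 / 72.08 = 0.317009 mol
n_B = mass_B / M_B = 39.28 / 92.65 = 0.423961 mol
Limiting reagent: A (smaller), n_limiting = 0.317009 mol
mass_C = n_limiting * M_C = 0.317009 * 164.73
mass_C = 52.22089257 g, rounded to 4 dp:

52.2209 g


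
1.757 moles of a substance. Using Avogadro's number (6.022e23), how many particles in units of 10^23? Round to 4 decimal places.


N = n * NA, then divide by 1e23 for the requested units.
N / 1e23 = n * 6.022
N / 1e23 = 1.757 * 6.022
N / 1e23 = 10.580654, rounded to 4 dp:

10.5807


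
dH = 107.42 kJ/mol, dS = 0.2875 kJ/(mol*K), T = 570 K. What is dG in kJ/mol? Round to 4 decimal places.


Gibbs: dG = dH - T*dS (consistent units, dS already in kJ/(mol*K)).
T*dS = 570 * 0.2875 = 163.875
dG = 107.42 - (163.875)
dG = -56.455 kJ/mol, rounded to 4 dp:

-56.4550 kJ/mol


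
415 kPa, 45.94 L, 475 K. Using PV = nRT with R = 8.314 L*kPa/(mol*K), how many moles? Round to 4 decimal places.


PV = nRT, solve for n = PV / (RT).
PV = 415 * 45.94 = 19065.1
RT = 8.314 * 475 = 3949.15
n = 19065.1 / 3949.15
n = 4.82764646 mol, rounded to 4 dp:

4.8276 mol


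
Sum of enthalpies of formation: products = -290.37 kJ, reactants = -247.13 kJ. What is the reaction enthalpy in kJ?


dH_rxn = sum(dH_f products) - sum(dH_f reactants)
dH_rxn = -290.37 - (-247.13)
dH_rxn = -43.24 kJ:

-43.24 kJ


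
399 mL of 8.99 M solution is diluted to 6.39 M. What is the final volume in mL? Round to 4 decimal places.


Dilution: M1*V1 = M2*V2, solve for V2.
V2 = M1*V1 / M2
V2 = 8.99 * 399 / 6.39
V2 = 3587.01 / 6.39
V2 = 561.34741784 mL, rounded to 4 dp:

561.3474 mL


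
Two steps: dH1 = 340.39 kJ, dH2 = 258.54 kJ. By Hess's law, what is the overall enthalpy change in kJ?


Hess's law: enthalpy is a state function, so add the step enthalpies.
dH_total = dH1 + dH2 = 340.39 + (258.54)
dH_total = 598.93 kJ:

598.93 kJ


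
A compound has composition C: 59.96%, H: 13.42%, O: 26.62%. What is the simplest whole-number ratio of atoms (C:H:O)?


Assume 100 g of compound, divide each mass% by atomic mass to get moles, then normalize by the smallest to get a raw atom ratio.
Moles per 100 g: C: 59.96/12.011 = 4.9921, H: 13.42/1.008 = 13.3135, O: 26.62/15.999 = 1.6639
Raw ratio (divide by min = 1.6639): C: 3.0, H: 8.002, O: 1.0
Multiply by 1 to clear fractions: C: 3.0 ~= 3, H: 8.002 ~= 8, O: 1.0 ~= 1
Reduce by GCD to get the simplest whole-number ratio:

3:8:1


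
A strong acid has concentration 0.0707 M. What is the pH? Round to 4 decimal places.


A strong acid dissociates completely, so [H+] equals the given concentration.
pH = -log10([H+]) = -log10(0.0707)
pH = 1.15058059, rounded to 4 dp:

1.1506


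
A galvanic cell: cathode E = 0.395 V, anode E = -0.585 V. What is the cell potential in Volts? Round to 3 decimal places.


Standard cell potential: E_cell = E_cathode - E_anode.
E_cell = 0.395 - (-0.585)
E_cell = 0.98 V, rounded to 3 dp:

0.980 V


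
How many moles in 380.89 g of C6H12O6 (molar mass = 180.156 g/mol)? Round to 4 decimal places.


n = mass / M
n = 380.89 / 180.156
n = 2.11422323 mol, rounded to 4 dp:

2.1142 mol


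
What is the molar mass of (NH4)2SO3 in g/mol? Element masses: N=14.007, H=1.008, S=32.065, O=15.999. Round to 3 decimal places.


M = sum(count * atomic_mass) over atoms.
M = 2*14.007 + 8*1.008 + 1*32.065 + 3*15.999
M = 28.014 + 8.064 + 32.065 + 47.997
M = 116.14 g/mol, rounded to 3 dp:

116.140 g/mol


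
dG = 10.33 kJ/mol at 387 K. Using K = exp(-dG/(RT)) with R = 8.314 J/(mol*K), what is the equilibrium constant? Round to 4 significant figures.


dG is in kJ/mol; multiply by 1000 to match R in J/(mol*K).
RT = 8.314 * 387 = 3217.518 J/mol
exponent = -dG*1000 / (RT) = -(10.33*1000) / 3217.518 = -3.21054925
K = exp(-3.21054925)
K = 0.040334453, rounded to 4 significant figures:

0.04033


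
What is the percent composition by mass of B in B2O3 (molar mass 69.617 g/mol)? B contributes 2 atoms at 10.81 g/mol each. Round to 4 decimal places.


pct = 100 * (n_elem * M_elem) / M_total
mass_contribution = 2 * 10.81 = 21.62 g/mol
pct = 100 * 21.62 / 69.617
pct = 31.05563296 %, rounded to 4 dp:

31.0556 %


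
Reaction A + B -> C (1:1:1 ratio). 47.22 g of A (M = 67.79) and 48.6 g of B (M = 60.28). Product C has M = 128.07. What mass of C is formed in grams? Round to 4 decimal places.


Find moles of each reactant; the smaller value is the limiting reagent in a 1:1:1 reaction, so moles_C equals moles of the limiter.
n_A = mass_A / M_A = 47.22 / 67.79 = 0.696563 mol
n_B = mass_B / M_B = 48.6 / 60.28 = 0.806238 mol
Limiting reagent: A (smaller), n_limiting = 0.696563 mol
mass_C = n_limiting * M_C = 0.696563 * 128.07
mass_C = 89.20882341 g, rounded to 4 dp:

89.2088 g


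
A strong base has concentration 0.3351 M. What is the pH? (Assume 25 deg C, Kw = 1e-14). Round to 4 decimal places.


A strong base dissociates completely, so [OH-] equals the given concentration.
pOH = -log10([OH-]) = -log10(0.3351) = 0.474826
pH = 14 - pOH = 14 - 0.474826
pH = 13.525174, rounded to 4 dp:

13.5252


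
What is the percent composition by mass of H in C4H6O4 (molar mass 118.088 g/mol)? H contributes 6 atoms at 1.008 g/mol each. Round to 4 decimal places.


pct = 100 * (n_elem * M_elem) / M_total
mass_contribution = 6 * 1.008 = 6.048 g/mol
pct = 100 * 6.048 / 118.088
pct = 5.12160423 %, rounded to 4 dp:

5.1216 %


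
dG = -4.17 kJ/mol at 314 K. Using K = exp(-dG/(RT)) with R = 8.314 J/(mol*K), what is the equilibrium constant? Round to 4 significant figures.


dG is in kJ/mol; multiply by 1000 to match R in J/(mol*K).
RT = 8.314 * 314 = 2610.596 J/mol
exponent = -dG*1000 / (RT) = -(-4.17*1000) / 2610.596 = 1.59733639
K = exp(1.59733639)
K = 4.939857, rounded to 4 significant figures:

4.940


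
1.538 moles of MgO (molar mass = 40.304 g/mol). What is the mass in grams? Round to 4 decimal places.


mass = n * M
mass = 1.538 * 40.304
mass = 61.987552 g, rounded to 4 dp:

61.9876 g


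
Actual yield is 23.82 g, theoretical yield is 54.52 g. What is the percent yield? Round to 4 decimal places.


% yield = 100 * actual / theoretical
% yield = 100 * 23.82 / 54.52
% yield = 43.69038885 %, rounded to 4 dp:

43.6904 %


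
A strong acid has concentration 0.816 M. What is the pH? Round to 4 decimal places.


A strong acid dissociates completely, so [H+] equals the given concentration.
pH = -log10([H+]) = -log10(0.816)
pH = 0.08830984, rounded to 4 dp:

0.0883


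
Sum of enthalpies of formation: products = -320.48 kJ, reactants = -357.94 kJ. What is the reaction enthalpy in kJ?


dH_rxn = sum(dH_f products) - sum(dH_f reactants)
dH_rxn = -320.48 - (-357.94)
dH_rxn = 37.46 kJ:

37.46 kJ


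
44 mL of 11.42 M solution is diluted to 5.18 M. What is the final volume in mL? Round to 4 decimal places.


Dilution: M1*V1 = M2*V2, solve for V2.
V2 = M1*V1 / M2
V2 = 11.42 * 44 / 5.18
V2 = 502.48 / 5.18
V2 = 97.003861 mL, rounded to 4 dp:

97.0039 mL


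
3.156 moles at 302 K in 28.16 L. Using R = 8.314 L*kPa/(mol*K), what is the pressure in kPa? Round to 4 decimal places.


PV = nRT, solve for P = nRT / V.
nRT = 3.156 * 8.314 * 302 = 7924.1732
P = 7924.1732 / 28.16
P = 281.39819602 kPa, rounded to 4 dp:

281.3982 kPa


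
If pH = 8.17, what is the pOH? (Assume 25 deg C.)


At 25 deg C, pH + pOH = 14.
pOH = 14 - pH = 14 - 8.17
pOH = 5.83:

5.83


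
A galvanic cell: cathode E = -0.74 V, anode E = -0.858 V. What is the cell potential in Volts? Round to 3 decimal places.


Standard cell potential: E_cell = E_cathode - E_anode.
E_cell = -0.74 - (-0.858)
E_cell = 0.118 V, rounded to 3 dp:

0.118 V


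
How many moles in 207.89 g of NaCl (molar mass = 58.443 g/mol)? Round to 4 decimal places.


n = mass / M
n = 207.89 / 58.443
n = 3.55714115 mol, rounded to 4 dp:

3.5571 mol


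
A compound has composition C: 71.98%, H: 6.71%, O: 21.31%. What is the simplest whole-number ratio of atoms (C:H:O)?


Assume 100 g of compound, divide each mass% by atomic mass to get moles, then normalize by the smallest to get a raw atom ratio.
Moles per 100 g: C: 71.98/12.011 = 5.9928, H: 6.71/1.008 = 6.6567, O: 21.31/15.999 = 1.332
Raw ratio (divide by min = 1.332): C: 4.499, H: 4.998, O: 1.0
Multiply by 2 to clear fractions: C: 8.999 ~= 9, H: 9.995 ~= 10, O: 2.0 ~= 2
Reduce by GCD to get the simplest whole-number ratio:

9:10:2


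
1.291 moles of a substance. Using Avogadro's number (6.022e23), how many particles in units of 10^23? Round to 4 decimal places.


N = n * NA, then divide by 1e23 for the requested units.
N / 1e23 = n * 6.022
N / 1e23 = 1.291 * 6.022
N / 1e23 = 7.774402, rounded to 4 dp:

7.7744


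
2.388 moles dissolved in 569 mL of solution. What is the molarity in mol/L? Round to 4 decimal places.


Convert volume to liters: V_L = V_mL / 1000.
V_L = 569 / 1000 = 0.569 L
M = n / V_L = 2.388 / 0.569
M = 4.19683656 mol/L, rounded to 4 dp:

4.1968 mol/L


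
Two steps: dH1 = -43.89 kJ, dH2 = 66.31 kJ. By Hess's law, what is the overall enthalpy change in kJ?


Hess's law: enthalpy is a state function, so add the step enthalpies.
dH_total = dH1 + dH2 = -43.89 + (66.31)
dH_total = 22.42 kJ:

22.42 kJ


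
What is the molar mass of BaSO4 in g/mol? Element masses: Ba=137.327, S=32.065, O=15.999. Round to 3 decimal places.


M = sum(count * atomic_mass) over atoms.
M = 1*137.327 + 1*32.065 + 4*15.999
M = 137.327 + 32.065 + 63.996
M = 233.388 g/mol, rounded to 3 dp:

233.388 g/mol


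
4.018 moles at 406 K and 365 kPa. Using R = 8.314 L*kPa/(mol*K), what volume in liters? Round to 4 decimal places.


PV = nRT, solve for V = nRT / P.
nRT = 4.018 * 8.314 * 406 = 13562.6947
V = 13562.6947 / 365
V = 37.15806767 L, rounded to 4 dp:

37.1581 L


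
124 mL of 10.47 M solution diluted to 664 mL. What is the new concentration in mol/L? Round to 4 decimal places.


Dilution: M1*V1 = M2*V2, solve for M2.
M2 = M1*V1 / V2
M2 = 10.47 * 124 / 664
M2 = 1298.28 / 664
M2 = 1.95524096 mol/L, rounded to 4 dp:

1.9552 mol/L


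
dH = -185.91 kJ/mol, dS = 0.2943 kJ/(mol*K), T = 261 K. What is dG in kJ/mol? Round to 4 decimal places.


Gibbs: dG = dH - T*dS (consistent units, dS already in kJ/(mol*K)).
T*dS = 261 * 0.2943 = 76.8123
dG = -185.91 - (76.8123)
dG = -262.7223 kJ/mol, rounded to 4 dp:

-262.7223 kJ/mol


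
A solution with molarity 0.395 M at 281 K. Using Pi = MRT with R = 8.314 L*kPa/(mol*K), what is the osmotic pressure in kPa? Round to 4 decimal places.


Osmotic pressure (van't Hoff): Pi = M*R*T.
RT = 8.314 * 281 = 2336.234
Pi = 0.395 * 2336.234
Pi = 922.81243 kPa, rounded to 4 dp:

922.8124 kPa


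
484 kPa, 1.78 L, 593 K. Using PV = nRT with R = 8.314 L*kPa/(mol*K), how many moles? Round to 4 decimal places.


PV = nRT, solve for n = PV / (RT).
PV = 484 * 1.78 = 861.52
RT = 8.314 * 593 = 4930.202
n = 861.52 / 4930.202
n = 0.17474335 mol, rounded to 4 dp:

0.1747 mol


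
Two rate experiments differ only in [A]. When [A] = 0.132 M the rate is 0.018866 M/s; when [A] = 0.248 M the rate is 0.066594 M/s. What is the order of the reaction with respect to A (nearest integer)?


Rate is proportional to [A]^n, so rate2/rate1 = ([A]2/[A]1)^n. Take logs to solve for n.
rate2/rate1 = 0.066594 / 0.018866 = 3.5298
[A]2/[A]1 = 0.248 / 0.132 = 1.8788
n = ln(3.5298) / ln(1.8788) = 2.0
Nearest integer order:

2


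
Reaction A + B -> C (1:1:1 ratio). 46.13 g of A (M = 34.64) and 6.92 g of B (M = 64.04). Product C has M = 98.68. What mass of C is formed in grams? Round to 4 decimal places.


Find moles of each reactant; the smaller value is the limiting reagent in a 1:1:1 reaction, so moles_C equals moles of the limiter.
n_A = mass_A / M_A = 46.13 / 34.64 = 1.331697 mol
n_B = mass_B / M_B = 6.92 / 64.04 = 0.108057 mol
Limiting reagent: B (smaller), n_limiting = 0.108057 mol
mass_C = n_limiting * M_C = 0.108057 * 98.68
mass_C = 10.66306476 g, rounded to 4 dp:

10.6631 g


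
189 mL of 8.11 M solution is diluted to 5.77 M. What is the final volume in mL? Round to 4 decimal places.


Dilution: M1*V1 = M2*V2, solve for V2.
V2 = M1*V1 / M2
V2 = 8.11 * 189 / 5.77
V2 = 1532.79 / 5.77
V2 = 265.64818024 mL, rounded to 4 dp:

265.6482 mL


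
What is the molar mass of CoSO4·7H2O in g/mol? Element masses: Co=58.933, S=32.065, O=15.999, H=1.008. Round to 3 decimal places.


M = sum(count * atomic_mass) over atoms.
M = 1*58.933 + 1*32.065 + 11*15.999 + 14*1.008
M = 58.933 + 32.065 + 175.989 + 14.112
M = 281.099 g/mol, rounded to 3 dp:

281.099 g/mol


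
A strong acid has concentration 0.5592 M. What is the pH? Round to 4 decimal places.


A strong acid dissociates completely, so [H+] equals the given concentration.
pH = -log10([H+]) = -log10(0.5592)
pH = 0.25243284, rounded to 4 dp:

0.2524


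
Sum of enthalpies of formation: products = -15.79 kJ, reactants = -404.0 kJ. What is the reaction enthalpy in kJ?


dH_rxn = sum(dH_f products) - sum(dH_f reactants)
dH_rxn = -15.79 - (-404.0)
dH_rxn = 388.21 kJ:

388.21 kJ


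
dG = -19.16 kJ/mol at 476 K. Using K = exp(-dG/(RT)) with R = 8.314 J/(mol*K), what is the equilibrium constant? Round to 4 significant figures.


dG is in kJ/mol; multiply by 1000 to match R in J/(mol*K).
RT = 8.314 * 476 = 3957.464 J/mol
exponent = -dG*1000 / (RT) = -(-19.16*1000) / 3957.464 = 4.84148434
K = exp(4.84148434)
K = 126.65721, rounded to 4 significant figures:

126.7


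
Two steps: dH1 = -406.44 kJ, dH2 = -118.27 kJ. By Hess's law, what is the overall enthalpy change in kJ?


Hess's law: enthalpy is a state function, so add the step enthalpies.
dH_total = dH1 + dH2 = -406.44 + (-118.27)
dH_total = -524.71 kJ:

-524.71 kJ


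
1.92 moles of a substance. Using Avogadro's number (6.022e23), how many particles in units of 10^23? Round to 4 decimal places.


N = n * NA, then divide by 1e23 for the requested units.
N / 1e23 = n * 6.022
N / 1e23 = 1.92 * 6.022
N / 1e23 = 11.56224, rounded to 4 dp:

11.5622


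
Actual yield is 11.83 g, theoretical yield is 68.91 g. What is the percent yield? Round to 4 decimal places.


% yield = 100 * actual / theoretical
% yield = 100 * 11.83 / 68.91
% yield = 17.16731969 %, rounded to 4 dp:

17.1673 %


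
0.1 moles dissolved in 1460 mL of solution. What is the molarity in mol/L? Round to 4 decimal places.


Convert volume to liters: V_L = V_mL / 1000.
V_L = 1460 / 1000 = 1.46 L
M = n / V_L = 0.1 / 1.46
M = 0.06849315 mol/L, rounded to 4 dp:

0.0685 mol/L


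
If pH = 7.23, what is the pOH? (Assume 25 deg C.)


At 25 deg C, pH + pOH = 14.
pOH = 14 - pH = 14 - 7.23
pOH = 6.77:

6.77


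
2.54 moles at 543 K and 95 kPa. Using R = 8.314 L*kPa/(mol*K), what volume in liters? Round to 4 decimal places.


PV = nRT, solve for V = nRT / P.
nRT = 2.54 * 8.314 * 543 = 11466.8351
V = 11466.8351 / 95
V = 120.70352737 L, rounded to 4 dp:

120.7035 L


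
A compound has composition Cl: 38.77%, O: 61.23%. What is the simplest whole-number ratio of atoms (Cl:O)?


Assume 100 g of compound, divide each mass% by atomic mass to get moles, then normalize by the smallest to get a raw atom ratio.
Moles per 100 g: Cl: 38.77/35.453 = 1.0936, O: 61.23/15.999 = 3.8271
Raw ratio (divide by min = 1.0936): Cl: 1.0, O: 3.5
Multiply by 2 to clear fractions: Cl: 2.0 ~= 2, O: 6.999 ~= 7
Reduce by GCD to get the simplest whole-number ratio:

2:7


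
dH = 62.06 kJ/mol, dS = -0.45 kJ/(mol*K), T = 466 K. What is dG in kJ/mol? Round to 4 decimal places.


Gibbs: dG = dH - T*dS (consistent units, dS already in kJ/(mol*K)).
T*dS = 466 * -0.45 = -209.7
dG = 62.06 - (-209.7)
dG = 271.76 kJ/mol, rounded to 4 dp:

271.7600 kJ/mol


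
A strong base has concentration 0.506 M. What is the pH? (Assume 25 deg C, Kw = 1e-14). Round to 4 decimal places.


A strong base dissociates completely, so [OH-] equals the given concentration.
pOH = -log10([OH-]) = -log10(0.506) = 0.295849
pH = 14 - pOH = 14 - 0.295849
pH = 13.704151, rounded to 4 dp:

13.7042


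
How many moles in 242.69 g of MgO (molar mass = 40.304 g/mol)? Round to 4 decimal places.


n = mass / M
n = 242.69 / 40.304
n = 6.0214867 mol, rounded to 4 dp:

6.0215 mol


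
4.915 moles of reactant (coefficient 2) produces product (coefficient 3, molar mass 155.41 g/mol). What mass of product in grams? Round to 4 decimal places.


Use the coefficient ratio to convert reactant moles to product moles, then multiply by the product's molar mass.
moles_P = moles_R * (coeff_P / coeff_R) = 4.915 * (3/2) = 7.3725
mass_P = moles_P * M_P = 7.3725 * 155.41
mass_P = 1145.760225 g, rounded to 4 dp:

1145.7602 g


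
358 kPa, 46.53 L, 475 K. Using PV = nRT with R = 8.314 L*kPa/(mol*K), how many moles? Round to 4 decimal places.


PV = nRT, solve for n = PV / (RT).
PV = 358 * 46.53 = 16657.74
RT = 8.314 * 475 = 3949.15
n = 16657.74 / 3949.15
n = 4.21805705 mol, rounded to 4 dp:

4.2181 mol


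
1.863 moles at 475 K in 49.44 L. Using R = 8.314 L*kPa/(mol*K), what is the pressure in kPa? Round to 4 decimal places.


PV = nRT, solve for P = nRT / V.
nRT = 1.863 * 8.314 * 475 = 7357.2665
P = 7357.2665 / 49.44
P = 148.81202468 kPa, rounded to 4 dp:

148.8120 kPa


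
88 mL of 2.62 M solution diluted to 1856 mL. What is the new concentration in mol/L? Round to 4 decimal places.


Dilution: M1*V1 = M2*V2, solve for M2.
M2 = M1*V1 / V2
M2 = 2.62 * 88 / 1856
M2 = 230.56 / 1856
M2 = 0.12422414 mol/L, rounded to 4 dp:

0.1242 mol/L


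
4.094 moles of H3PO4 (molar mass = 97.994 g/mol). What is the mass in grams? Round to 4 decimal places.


mass = n * M
mass = 4.094 * 97.994
mass = 401.187436 g, rounded to 4 dp:

401.1874 g


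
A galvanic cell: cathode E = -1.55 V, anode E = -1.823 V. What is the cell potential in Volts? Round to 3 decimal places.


Standard cell potential: E_cell = E_cathode - E_anode.
E_cell = -1.55 - (-1.823)
E_cell = 0.273 V, rounded to 3 dp:

0.273 V


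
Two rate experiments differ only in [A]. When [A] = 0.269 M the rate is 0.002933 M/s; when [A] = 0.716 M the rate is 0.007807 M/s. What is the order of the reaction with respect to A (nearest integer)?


Rate is proportional to [A]^n, so rate2/rate1 = ([A]2/[A]1)^n. Take logs to solve for n.
rate2/rate1 = 0.007807 / 0.002933 = 2.6618
[A]2/[A]1 = 0.716 / 0.269 = 2.6617
n = ln(2.6618) / ln(2.6617) = 1.0
Nearest integer order:

1


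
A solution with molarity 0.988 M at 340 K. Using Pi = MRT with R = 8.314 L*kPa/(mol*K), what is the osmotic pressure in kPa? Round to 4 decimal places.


Osmotic pressure (van't Hoff): Pi = M*R*T.
RT = 8.314 * 340 = 2826.76
Pi = 0.988 * 2826.76
Pi = 2792.83888 kPa, rounded to 4 dp:

2792.8389 kPa


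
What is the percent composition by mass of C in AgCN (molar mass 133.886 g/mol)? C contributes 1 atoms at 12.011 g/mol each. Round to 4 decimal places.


pct = 100 * (n_elem * M_elem) / M_total
mass_contribution = 1 * 12.011 = 12.011 g/mol
pct = 100 * 12.011 / 133.886
pct = 8.97106494 %, rounded to 4 dp:

8.9711 %


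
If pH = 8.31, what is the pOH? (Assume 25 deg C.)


At 25 deg C, pH + pOH = 14.
pOH = 14 - pH = 14 - 8.31
pOH = 5.69:

5.69


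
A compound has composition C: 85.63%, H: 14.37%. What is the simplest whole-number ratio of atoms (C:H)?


Assume 100 g of compound, divide each mass% by atomic mass to get moles, then normalize by the smallest to get a raw atom ratio.
Moles per 100 g: C: 85.63/12.011 = 7.1293, H: 14.37/1.008 = 14.256
Raw ratio (divide by min = 7.1293): C: 1.0, H: 2.0
Multiply by 1 to clear fractions: C: 1.0 ~= 1, H: 2.0 ~= 2
Reduce by GCD to get the simplest whole-number ratio:

1:2


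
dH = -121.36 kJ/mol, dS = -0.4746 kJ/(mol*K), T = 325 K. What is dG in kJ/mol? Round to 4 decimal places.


Gibbs: dG = dH - T*dS (consistent units, dS already in kJ/(mol*K)).
T*dS = 325 * -0.4746 = -154.245
dG = -121.36 - (-154.245)
dG = 32.885 kJ/mol, rounded to 4 dp:

32.8850 kJ/mol


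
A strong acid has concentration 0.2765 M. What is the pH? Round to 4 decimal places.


A strong acid dissociates completely, so [H+] equals the given concentration.
pH = -log10([H+]) = -log10(0.2765)
pH = 0.55830486, rounded to 4 dp:

0.5583


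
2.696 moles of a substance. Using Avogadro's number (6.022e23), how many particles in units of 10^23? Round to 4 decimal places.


N = n * NA, then divide by 1e23 for the requested units.
N / 1e23 = n * 6.022
N / 1e23 = 2.696 * 6.022
N / 1e23 = 16.235312, rounded to 4 dp:

16.2353


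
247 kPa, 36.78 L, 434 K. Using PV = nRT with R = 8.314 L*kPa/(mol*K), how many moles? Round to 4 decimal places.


PV = nRT, solve for n = PV / (RT).
PV = 247 * 36.78 = 9084.66
RT = 8.314 * 434 = 3608.276
n = 9084.66 / 3608.276
n = 2.51772869 mol, rounded to 4 dp:

2.5177 mol


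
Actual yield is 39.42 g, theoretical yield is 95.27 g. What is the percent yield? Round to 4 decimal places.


% yield = 100 * actual / theoretical
% yield = 100 * 39.42 / 95.27
% yield = 41.37713866 %, rounded to 4 dp:

41.3771 %


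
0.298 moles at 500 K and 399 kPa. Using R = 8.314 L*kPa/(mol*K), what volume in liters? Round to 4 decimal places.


PV = nRT, solve for V = nRT / P.
nRT = 0.298 * 8.314 * 500 = 1238.786
V = 1238.786 / 399
V = 3.10472682 L, rounded to 4 dp:

3.1047 L


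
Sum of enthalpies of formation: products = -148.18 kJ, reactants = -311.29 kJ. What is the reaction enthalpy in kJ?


dH_rxn = sum(dH_f products) - sum(dH_f reactants)
dH_rxn = -148.18 - (-311.29)
dH_rxn = 163.11 kJ:

163.11 kJ


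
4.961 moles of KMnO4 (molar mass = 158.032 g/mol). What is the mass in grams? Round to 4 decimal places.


mass = n * M
mass = 4.961 * 158.032
mass = 783.996752 g, rounded to 4 dp:

783.9968 g


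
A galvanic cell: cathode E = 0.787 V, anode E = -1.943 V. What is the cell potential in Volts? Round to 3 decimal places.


Standard cell potential: E_cell = E_cathode - E_anode.
E_cell = 0.787 - (-1.943)
E_cell = 2.73 V, rounded to 3 dp:

2.730 V


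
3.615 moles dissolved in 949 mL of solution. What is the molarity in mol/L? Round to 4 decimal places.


Convert volume to liters: V_L = V_mL / 1000.
V_L = 949 / 1000 = 0.949 L
M = n / V_L = 3.615 / 0.949
M = 3.80927292 mol/L, rounded to 4 dp:

3.8093 mol/L


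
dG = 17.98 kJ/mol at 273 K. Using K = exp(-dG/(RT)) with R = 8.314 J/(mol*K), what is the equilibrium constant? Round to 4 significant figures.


dG is in kJ/mol; multiply by 1000 to match R in J/(mol*K).
RT = 8.314 * 273 = 2269.722 J/mol
exponent = -dG*1000 / (RT) = -(17.98*1000) / 2269.722 = -7.92167499
K = exp(-7.92167499)
K = 0.00036279414, rounded to 4 significant figures:

0.0003628


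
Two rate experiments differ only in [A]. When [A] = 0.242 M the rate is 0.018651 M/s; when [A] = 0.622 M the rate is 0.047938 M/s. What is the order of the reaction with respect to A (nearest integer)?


Rate is proportional to [A]^n, so rate2/rate1 = ([A]2/[A]1)^n. Take logs to solve for n.
rate2/rate1 = 0.047938 / 0.018651 = 2.5703
[A]2/[A]1 = 0.622 / 0.242 = 2.5702
n = ln(2.5703) / ln(2.5702) = 1.0
Nearest integer order:

1


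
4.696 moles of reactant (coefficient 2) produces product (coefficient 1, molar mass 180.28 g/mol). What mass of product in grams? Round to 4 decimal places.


Use the coefficient ratio to convert reactant moles to product moles, then multiply by the product's molar mass.
moles_P = moles_R * (coeff_P / coeff_R) = 4.696 * (1/2) = 2.348
mass_P = moles_P * M_P = 2.348 * 180.28
mass_P = 423.29744 g, rounded to 4 dp:

423.2974 g


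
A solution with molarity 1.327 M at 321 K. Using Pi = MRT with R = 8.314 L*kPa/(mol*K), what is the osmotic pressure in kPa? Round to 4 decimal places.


Osmotic pressure (van't Hoff): Pi = M*R*T.
RT = 8.314 * 321 = 2668.794
Pi = 1.327 * 2668.794
Pi = 3541.489638 kPa, rounded to 4 dp:

3541.4896 kPa


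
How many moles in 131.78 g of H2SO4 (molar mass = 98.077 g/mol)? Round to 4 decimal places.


n = mass / M
n = 131.78 / 98.077
n = 1.34363816 mol, rounded to 4 dp:

1.3436 mol


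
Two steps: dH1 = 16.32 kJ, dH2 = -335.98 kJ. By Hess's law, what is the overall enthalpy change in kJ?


Hess's law: enthalpy is a state function, so add the step enthalpies.
dH_total = dH1 + dH2 = 16.32 + (-335.98)
dH_total = -319.66 kJ:

-319.66 kJ


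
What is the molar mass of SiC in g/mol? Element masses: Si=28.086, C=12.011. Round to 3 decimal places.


M = sum(count * atomic_mass) over atoms.
M = 1*28.086 + 1*12.011
M = 28.086 + 12.011
M = 40.097 g/mol, rounded to 3 dp:

40.097 g/mol


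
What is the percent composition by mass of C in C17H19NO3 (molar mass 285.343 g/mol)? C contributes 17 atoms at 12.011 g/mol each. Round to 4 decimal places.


pct = 100 * (n_elem * M_elem) / M_total
mass_contribution = 17 * 12.011 = 204.187 g/mol
pct = 100 * 204.187 / 285.343
pct = 71.55844019 %, rounded to 4 dp:

71.5584 %


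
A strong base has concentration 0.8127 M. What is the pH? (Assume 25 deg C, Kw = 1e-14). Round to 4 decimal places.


A strong base dissociates completely, so [OH-] equals the given concentration.
pOH = -log10([OH-]) = -log10(0.8127) = 0.09007
pH = 14 - pOH = 14 - 0.09007
pH = 13.90993, rounded to 4 dp:

13.9099


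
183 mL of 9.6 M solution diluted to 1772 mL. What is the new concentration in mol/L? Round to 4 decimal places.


Dilution: M1*V1 = M2*V2, solve for M2.
M2 = M1*V1 / V2
M2 = 9.6 * 183 / 1772
M2 = 1756.8 / 1772
M2 = 0.99142212 mol/L, rounded to 4 dp:

0.9914 mol/L


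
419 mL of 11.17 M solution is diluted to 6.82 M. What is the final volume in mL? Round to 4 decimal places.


Dilution: M1*V1 = M2*V2, solve for V2.
V2 = M1*V1 / M2
V2 = 11.17 * 419 / 6.82
V2 = 4680.23 / 6.82
V2 = 686.25073314 mL, rounded to 4 dp:

686.2507 mL


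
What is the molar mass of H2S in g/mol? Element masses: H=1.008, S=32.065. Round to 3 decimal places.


M = sum(count * atomic_mass) over atoms.
M = 2*1.008 + 1*32.065
M = 2.016 + 32.065
M = 34.081 g/mol, rounded to 3 dp:

34.081 g/mol


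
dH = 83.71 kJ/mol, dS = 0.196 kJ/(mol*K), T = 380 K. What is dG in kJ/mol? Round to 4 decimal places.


Gibbs: dG = dH - T*dS (consistent units, dS already in kJ/(mol*K)).
T*dS = 380 * 0.196 = 74.48
dG = 83.71 - (74.48)
dG = 9.23 kJ/mol, rounded to 4 dp:

9.2300 kJ/mol


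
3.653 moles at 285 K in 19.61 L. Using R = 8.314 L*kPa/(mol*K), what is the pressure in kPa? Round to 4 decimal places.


PV = nRT, solve for P = nRT / V.
nRT = 3.653 * 8.314 * 285 = 8655.747
P = 8655.747 / 19.61
P = 441.3945436 kPa, rounded to 4 dp:

441.3945 kPa


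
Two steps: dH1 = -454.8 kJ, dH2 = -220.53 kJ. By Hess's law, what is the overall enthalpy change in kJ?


Hess's law: enthalpy is a state function, so add the step enthalpies.
dH_total = dH1 + dH2 = -454.8 + (-220.53)
dH_total = -675.33 kJ:

-675.33 kJ


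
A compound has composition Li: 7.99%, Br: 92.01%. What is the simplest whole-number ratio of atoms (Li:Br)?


Assume 100 g of compound, divide each mass% by atomic mass to get moles, then normalize by the smallest to get a raw atom ratio.
Moles per 100 g: Li: 7.99/6.941 = 1.1511, Br: 92.01/79.904 = 1.1515
Raw ratio (divide by min = 1.1511): Li: 1.0, Br: 1.0
Multiply by 1 to clear fractions: Li: 1.0 ~= 1, Br: 1.0 ~= 1
Reduce by GCD to get the simplest whole-number ratio:

1:1


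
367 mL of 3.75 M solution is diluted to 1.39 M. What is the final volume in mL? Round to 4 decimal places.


Dilution: M1*V1 = M2*V2, solve for V2.
V2 = M1*V1 / M2
V2 = 3.75 * 367 / 1.39
V2 = 1376.25 / 1.39
V2 = 990.10791367 mL, rounded to 4 dp:

990.1079 mL


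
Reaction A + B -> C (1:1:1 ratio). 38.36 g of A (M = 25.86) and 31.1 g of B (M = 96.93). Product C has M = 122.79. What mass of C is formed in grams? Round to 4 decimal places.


Find moles of each reactant; the smaller value is the limiting reagent in a 1:1:1 reaction, so moles_C equals moles of the limiter.
n_A = mass_A / M_A = 38.36 / 25.86 = 1.483372 mol
n_B = mass_B / M_B = 31.1 / 96.93 = 0.32085 mol
Limiting reagent: B (smaller), n_limiting = 0.32085 mol
mass_C = n_limiting * M_C = 0.32085 * 122.79
mass_C = 39.3971715 g, rounded to 4 dp:

39.3972 g


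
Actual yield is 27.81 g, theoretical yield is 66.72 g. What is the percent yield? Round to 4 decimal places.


% yield = 100 * actual / theoretical
% yield = 100 * 27.81 / 66.72
% yield = 41.68165468 %, rounded to 4 dp:

41.6817 %


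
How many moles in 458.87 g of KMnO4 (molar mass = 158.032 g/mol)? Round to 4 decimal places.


n = mass / M
n = 458.87 / 158.032
n = 2.90365242 mol, rounded to 4 dp:

2.9037 mol


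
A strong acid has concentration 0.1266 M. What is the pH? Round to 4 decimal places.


A strong acid dissociates completely, so [H+] equals the given concentration.
pH = -log10([H+]) = -log10(0.1266)
pH = 0.89756629, rounded to 4 dp:

0.8976


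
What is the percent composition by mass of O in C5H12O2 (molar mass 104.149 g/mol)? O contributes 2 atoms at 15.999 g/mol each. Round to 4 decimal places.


pct = 100 * (n_elem * M_elem) / M_total
mass_contribution = 2 * 15.999 = 31.998 g/mol
pct = 100 * 31.998 / 104.149
pct = 30.72329067 %, rounded to 4 dp:

30.7233 %


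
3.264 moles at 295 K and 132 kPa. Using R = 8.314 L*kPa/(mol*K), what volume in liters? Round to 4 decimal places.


PV = nRT, solve for V = nRT / P.
nRT = 3.264 * 8.314 * 295 = 8005.3843
V = 8005.3843 / 132
V = 60.64685076 L, rounded to 4 dp:

60.6469 L


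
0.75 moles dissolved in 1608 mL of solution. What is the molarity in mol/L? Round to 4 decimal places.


Convert volume to liters: V_L = V_mL / 1000.
V_L = 1608 / 1000 = 1.608 L
M = n / V_L = 0.75 / 1.608
M = 0.46641791 mol/L, rounded to 4 dp:

0.4664 mol/L


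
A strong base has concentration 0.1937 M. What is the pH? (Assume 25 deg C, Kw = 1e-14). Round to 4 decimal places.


A strong base dissociates completely, so [OH-] equals the given concentration.
pOH = -log10([OH-]) = -log10(0.1937) = 0.71287
pH = 14 - pOH = 14 - 0.71287
pH = 13.28713, rounded to 4 dp:

13.2871


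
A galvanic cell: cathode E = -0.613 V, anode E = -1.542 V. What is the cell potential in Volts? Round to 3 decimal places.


Standard cell potential: E_cell = E_cathode - E_anode.
E_cell = -0.613 - (-1.542)
E_cell = 0.929 V, rounded to 3 dp:

0.929 V


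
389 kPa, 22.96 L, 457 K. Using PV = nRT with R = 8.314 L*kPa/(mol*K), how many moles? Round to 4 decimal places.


PV = nRT, solve for n = PV / (RT).
PV = 389 * 22.96 = 8931.44
RT = 8.314 * 457 = 3799.498
n = 8931.44 / 3799.498
n = 2.35068949 mol, rounded to 4 dp:

2.3507 mol


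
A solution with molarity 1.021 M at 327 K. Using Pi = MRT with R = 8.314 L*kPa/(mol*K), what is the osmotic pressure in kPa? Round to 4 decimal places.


Osmotic pressure (van't Hoff): Pi = M*R*T.
RT = 8.314 * 327 = 2718.678
Pi = 1.021 * 2718.678
Pi = 2775.770238 kPa, rounded to 4 dp:

2775.7702 kPa


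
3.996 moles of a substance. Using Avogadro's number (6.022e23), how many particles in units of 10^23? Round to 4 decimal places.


N = n * NA, then divide by 1e23 for the requested units.
N / 1e23 = n * 6.022
N / 1e23 = 3.996 * 6.022
N / 1e23 = 24.063912, rounded to 4 dp:

24.0639


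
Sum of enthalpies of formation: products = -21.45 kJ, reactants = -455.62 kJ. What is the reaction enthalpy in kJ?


dH_rxn = sum(dH_f products) - sum(dH_f reactants)
dH_rxn = -21.45 - (-455.62)
dH_rxn = 434.17 kJ:

434.17 kJ


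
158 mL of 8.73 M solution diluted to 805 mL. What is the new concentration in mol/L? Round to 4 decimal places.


Dilution: M1*V1 = M2*V2, solve for M2.
M2 = M1*V1 / V2
M2 = 8.73 * 158 / 805
M2 = 1379.34 / 805
M2 = 1.71346584 mol/L, rounded to 4 dp:

1.7135 mol/L


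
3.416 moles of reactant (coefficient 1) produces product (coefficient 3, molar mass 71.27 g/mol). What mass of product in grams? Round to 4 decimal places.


Use the coefficient ratio to convert reactant moles to product moles, then multiply by the product's molar mass.
moles_P = moles_R * (coeff_P / coeff_R) = 3.416 * (3/1) = 10.248
mass_P = moles_P * M_P = 10.248 * 71.27
mass_P = 730.37496 g, rounded to 4 dp:

730.3750 g


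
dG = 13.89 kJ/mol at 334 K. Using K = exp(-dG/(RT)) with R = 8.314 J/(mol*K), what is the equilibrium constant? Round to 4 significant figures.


dG is in kJ/mol; multiply by 1000 to match R in J/(mol*K).
RT = 8.314 * 334 = 2776.876 J/mol
exponent = -dG*1000 / (RT) = -(13.89*1000) / 2776.876 = -5.00202386
K = exp(-5.00202386)
K = 0.0067243241, rounded to 4 significant figures:

0.006724


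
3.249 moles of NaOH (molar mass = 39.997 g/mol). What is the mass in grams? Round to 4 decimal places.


mass = n * M
mass = 3.249 * 39.997
mass = 129.950253 g, rounded to 4 dp:

129.9503 g


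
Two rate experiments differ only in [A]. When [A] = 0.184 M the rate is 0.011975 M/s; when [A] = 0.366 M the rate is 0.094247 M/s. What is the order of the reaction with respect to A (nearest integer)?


Rate is proportional to [A]^n, so rate2/rate1 = ([A]2/[A]1)^n. Take logs to solve for n.
rate2/rate1 = 0.094247 / 0.011975 = 7.8703
[A]2/[A]1 = 0.366 / 0.184 = 1.9891
n = ln(7.8703) / ln(1.9891) = 3.0
Nearest integer order:

3


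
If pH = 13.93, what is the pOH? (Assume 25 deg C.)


At 25 deg C, pH + pOH = 14.
pOH = 14 - pH = 14 - 13.93
pOH = 0.07:

0.07


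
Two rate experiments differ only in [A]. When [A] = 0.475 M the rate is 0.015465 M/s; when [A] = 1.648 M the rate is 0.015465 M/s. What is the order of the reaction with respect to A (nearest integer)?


Rate is proportional to [A]^n, so rate2/rate1 = ([A]2/[A]1)^n. Take logs to solve for n.
rate2/rate1 = 0.015465 / 0.015465 = 1.0
[A]2/[A]1 = 1.648 / 0.475 = 3.4695
n = ln(1.0) / ln(3.4695) = 0.0
Nearest integer order:

0


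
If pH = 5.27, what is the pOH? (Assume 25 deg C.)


At 25 deg C, pH + pOH = 14.
pOH = 14 - pH = 14 - 5.27
pOH = 8.73:

8.73


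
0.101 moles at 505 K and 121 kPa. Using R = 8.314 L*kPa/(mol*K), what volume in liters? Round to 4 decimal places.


PV = nRT, solve for V = nRT / P.
nRT = 0.101 * 8.314 * 505 = 424.0556
V = 424.0556 / 121
V = 3.50459174 L, rounded to 4 dp:

3.5046 L


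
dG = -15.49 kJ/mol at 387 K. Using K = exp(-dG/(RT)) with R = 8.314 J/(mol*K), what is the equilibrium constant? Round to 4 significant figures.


dG is in kJ/mol; multiply by 1000 to match R in J/(mol*K).
RT = 8.314 * 387 = 3217.518 J/mol
exponent = -dG*1000 / (RT) = -(-15.49*1000) / 3217.518 = 4.81426988
K = exp(4.81426988)
K = 123.25679, rounded to 4 significant figures:

123.3


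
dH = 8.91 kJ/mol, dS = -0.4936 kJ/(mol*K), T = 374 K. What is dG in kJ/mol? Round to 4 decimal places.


Gibbs: dG = dH - T*dS (consistent units, dS already in kJ/(mol*K)).
T*dS = 374 * -0.4936 = -184.6064
dG = 8.91 - (-184.6064)
dG = 193.5164 kJ/mol, rounded to 4 dp:

193.5164 kJ/mol


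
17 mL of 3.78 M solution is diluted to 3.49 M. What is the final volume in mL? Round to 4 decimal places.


Dilution: M1*V1 = M2*V2, solve for V2.
V2 = M1*V1 / M2
V2 = 3.78 * 17 / 3.49
V2 = 64.26 / 3.49
V2 = 18.41260745 mL, rounded to 4 dp:

18.4126 mL


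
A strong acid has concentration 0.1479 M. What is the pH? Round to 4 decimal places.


A strong acid dissociates completely, so [H+] equals the given concentration.
pH = -log10([H+]) = -log10(0.1479)
pH = 0.83003183, rounded to 4 dp:

0.8300


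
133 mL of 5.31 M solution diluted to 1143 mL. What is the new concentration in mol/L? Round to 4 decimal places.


Dilution: M1*V1 = M2*V2, solve for M2.
M2 = M1*V1 / V2
M2 = 5.31 * 133 / 1143
M2 = 706.23 / 1143
M2 = 0.61787402 mol/L, rounded to 4 dp:

0.6179 mol/L


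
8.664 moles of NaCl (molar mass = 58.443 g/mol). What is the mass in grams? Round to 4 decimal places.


mass = n * M
mass = 8.664 * 58.443
mass = 506.350152 g, rounded to 4 dp:

506.3502 g


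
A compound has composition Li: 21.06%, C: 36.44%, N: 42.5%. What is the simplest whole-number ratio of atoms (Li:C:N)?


Assume 100 g of compound, divide each mass% by atomic mass to get moles, then normalize by the smallest to get a raw atom ratio.
Moles per 100 g: Li: 21.06/6.941 = 3.0341, C: 36.44/12.011 = 3.0339, N: 42.5/14.007 = 3.0342
Raw ratio (divide by min = 3.0339): Li: 1.0, C: 1.0, N: 1.0
Multiply by 1 to clear fractions: Li: 1.0 ~= 1, C: 1.0 ~= 1, N: 1.0 ~= 1
Reduce by GCD to get the simplest whole-number ratio:

1:1:1


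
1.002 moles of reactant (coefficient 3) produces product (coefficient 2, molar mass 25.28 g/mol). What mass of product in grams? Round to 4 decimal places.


Use the coefficient ratio to convert reactant moles to product moles, then multiply by the product's molar mass.
moles_P = moles_R * (coeff_P / coeff_R) = 1.002 * (2/3) = 0.668
mass_P = moles_P * M_P = 0.668 * 25.28
mass_P = 16.88704 g, rounded to 4 dp:

16.8870 g


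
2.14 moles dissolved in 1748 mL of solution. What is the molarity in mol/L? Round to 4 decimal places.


Convert volume to liters: V_L = V_mL / 1000.
V_L = 1748 / 1000 = 1.748 L
M = n / V_L = 2.14 / 1.748
M = 1.22425629 mol/L, rounded to 4 dp:

1.2243 mol/L


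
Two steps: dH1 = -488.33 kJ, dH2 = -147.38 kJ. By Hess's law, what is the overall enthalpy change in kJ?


Hess's law: enthalpy is a state function, so add the step enthalpies.
dH_total = dH1 + dH2 = -488.33 + (-147.38)
dH_total = -635.71 kJ:

-635.71 kJ


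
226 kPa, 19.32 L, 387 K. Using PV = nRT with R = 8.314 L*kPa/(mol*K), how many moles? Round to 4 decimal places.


PV = nRT, solve for n = PV / (RT).
PV = 226 * 19.32 = 4366.32
RT = 8.314 * 387 = 3217.518
n = 4366.32 / 3217.518
n = 1.35704602 mol, rounded to 4 dp:

1.3570 mol
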